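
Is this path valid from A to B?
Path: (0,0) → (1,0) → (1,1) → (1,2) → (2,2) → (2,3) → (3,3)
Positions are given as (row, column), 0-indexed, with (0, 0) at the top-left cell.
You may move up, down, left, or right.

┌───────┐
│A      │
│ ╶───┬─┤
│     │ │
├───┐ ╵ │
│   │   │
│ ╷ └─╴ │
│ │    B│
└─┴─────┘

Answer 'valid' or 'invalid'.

Checking path validity:
Result: All consecutive moves are passable.

valid

Correct solution:

┌───────┐
│A      │
│ ╶───┬─┤
│↳ → ↓│ │
├───┐ ╵ │
│   │↳ ↓│
│ ╷ └─╴ │
│ │    B│
└─┴─────┘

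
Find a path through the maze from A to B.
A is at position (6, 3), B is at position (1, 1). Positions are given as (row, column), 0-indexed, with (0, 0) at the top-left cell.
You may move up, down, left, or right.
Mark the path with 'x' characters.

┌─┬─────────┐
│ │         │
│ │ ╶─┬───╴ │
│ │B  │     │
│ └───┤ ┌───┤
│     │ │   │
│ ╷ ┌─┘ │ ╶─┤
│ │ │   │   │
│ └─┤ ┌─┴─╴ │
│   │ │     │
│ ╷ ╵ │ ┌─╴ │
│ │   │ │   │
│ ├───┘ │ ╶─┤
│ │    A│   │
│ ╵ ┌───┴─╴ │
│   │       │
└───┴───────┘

Finding the shortest path from (6, 3) to (1, 1):
Path length: 23 steps
Directions: left → left → down → left → up → up → up → right → down → right → up → up → right → up → up → right → right → up → left → left → left → left → down

Solution:

┌─┬─────────┐
│ │x x x x x│
│ │ ╶─┬───╴ │
│ │B  │x x x│
│ └───┤ ┌───┤
│     │x│   │
│ ╷ ┌─┘ │ ╶─┤
│ │ │x x│   │
│ └─┤ ┌─┴─╴ │
│x x│x│     │
│ ╷ ╵ │ ┌─╴ │
│x│x x│ │   │
│ ├───┘ │ ╶─┤
│x│x x A│   │
│ ╵ ┌───┴─╴ │
│x x│       │
└───┴───────┘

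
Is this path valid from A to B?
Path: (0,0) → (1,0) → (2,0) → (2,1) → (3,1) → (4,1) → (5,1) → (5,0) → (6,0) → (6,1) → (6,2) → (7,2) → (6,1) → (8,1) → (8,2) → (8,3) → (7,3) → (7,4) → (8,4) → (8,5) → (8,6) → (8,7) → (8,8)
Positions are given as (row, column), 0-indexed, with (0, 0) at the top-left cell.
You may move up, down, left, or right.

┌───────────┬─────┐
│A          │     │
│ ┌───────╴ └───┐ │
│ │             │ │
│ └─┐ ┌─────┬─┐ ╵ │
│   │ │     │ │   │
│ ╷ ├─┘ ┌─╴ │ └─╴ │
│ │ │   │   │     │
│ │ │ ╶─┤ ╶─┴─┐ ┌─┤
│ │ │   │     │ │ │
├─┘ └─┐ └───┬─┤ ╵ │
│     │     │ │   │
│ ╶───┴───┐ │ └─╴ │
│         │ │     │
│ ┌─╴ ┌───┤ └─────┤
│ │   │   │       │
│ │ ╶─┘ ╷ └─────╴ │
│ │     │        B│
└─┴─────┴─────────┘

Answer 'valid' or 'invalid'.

Checking path validity:
Result: Invalid move at step 12: cannot move from (7, 2) to (6, 1).

invalid

Correct solution:

┌───────────┬─────┐
│A          │     │
│ ┌───────╴ └───┐ │
│↓│             │ │
│ └─┐ ┌─────┬─┐ ╵ │
│↳ ↓│ │     │ │   │
│ ╷ ├─┘ ┌─╴ │ └─╴ │
│ │↓│   │   │     │
│ │ │ ╶─┤ ╶─┴─┐ ┌─┤
│ │↓│   │     │ │ │
├─┘ └─┐ └───┬─┤ ╵ │
│↓ ↲  │     │ │   │
│ ╶───┴───┐ │ └─╴ │
│↳ → ↓    │ │     │
│ ┌─╴ ┌───┤ └─────┤
│ │↓ ↲│↱ ↓│       │
│ │ ╶─┘ ╷ └─────╴ │
│ │↳ → ↑│↳ → → → B│
└─┴─────┴─────────┘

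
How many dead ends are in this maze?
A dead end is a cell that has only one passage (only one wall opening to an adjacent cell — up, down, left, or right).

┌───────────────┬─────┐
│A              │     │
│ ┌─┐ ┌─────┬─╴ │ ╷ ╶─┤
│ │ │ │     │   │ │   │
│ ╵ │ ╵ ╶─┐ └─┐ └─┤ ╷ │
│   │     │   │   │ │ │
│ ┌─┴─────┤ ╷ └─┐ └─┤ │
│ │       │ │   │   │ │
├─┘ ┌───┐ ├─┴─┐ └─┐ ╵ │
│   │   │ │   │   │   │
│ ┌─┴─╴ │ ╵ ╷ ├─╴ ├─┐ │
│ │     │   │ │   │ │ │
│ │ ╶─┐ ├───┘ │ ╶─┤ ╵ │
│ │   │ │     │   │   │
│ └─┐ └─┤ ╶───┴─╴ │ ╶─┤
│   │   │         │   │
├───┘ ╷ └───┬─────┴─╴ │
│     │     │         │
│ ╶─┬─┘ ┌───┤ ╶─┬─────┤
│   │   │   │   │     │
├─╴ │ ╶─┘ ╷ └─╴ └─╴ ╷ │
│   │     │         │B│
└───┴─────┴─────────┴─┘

Checking each cell for number of passages:

Dead ends found at positions:
  (0, 10)
  (1, 1)
  (1, 6)
  (1, 8)
  (2, 4)
  (2, 9)
  (3, 0)
  (3, 5)
  (4, 2)
  (5, 9)
  (6, 3)
  (7, 1)
  (8, 5)
  (9, 8)
  (10, 0)
  (10, 10)
Total dead ends: 16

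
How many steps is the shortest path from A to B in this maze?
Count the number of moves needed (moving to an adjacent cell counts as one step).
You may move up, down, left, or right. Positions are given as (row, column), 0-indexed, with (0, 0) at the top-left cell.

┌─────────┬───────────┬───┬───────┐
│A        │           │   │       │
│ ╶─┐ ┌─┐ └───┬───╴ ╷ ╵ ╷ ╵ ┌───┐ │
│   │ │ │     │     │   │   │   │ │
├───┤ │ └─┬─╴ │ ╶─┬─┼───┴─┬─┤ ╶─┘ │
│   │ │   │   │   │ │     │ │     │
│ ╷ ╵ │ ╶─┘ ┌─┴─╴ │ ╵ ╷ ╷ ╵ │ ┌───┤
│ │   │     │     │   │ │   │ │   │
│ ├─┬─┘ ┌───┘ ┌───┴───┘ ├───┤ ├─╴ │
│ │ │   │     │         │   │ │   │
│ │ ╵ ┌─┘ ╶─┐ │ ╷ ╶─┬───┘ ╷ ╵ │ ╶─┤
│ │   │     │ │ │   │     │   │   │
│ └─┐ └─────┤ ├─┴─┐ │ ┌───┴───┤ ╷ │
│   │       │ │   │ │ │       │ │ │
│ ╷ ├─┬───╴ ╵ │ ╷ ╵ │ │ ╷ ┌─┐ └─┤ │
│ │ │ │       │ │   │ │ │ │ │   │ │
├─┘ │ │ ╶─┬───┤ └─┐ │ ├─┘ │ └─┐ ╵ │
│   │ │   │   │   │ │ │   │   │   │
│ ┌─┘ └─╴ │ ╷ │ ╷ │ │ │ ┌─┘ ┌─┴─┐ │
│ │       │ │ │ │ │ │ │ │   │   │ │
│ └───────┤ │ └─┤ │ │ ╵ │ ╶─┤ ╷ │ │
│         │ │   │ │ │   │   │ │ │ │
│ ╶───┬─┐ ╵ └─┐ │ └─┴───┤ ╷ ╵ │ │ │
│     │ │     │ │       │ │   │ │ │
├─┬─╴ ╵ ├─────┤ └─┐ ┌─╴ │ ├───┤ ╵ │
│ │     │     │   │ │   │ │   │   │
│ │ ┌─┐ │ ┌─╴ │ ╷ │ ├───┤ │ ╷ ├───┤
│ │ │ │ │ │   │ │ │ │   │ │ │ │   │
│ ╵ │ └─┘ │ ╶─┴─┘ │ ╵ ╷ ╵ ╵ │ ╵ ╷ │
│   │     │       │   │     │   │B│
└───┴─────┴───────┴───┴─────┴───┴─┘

Using BFS to find shortest path:
Start: (0, 0), End: (14, 16)
Path found:
(0,0) → (0,1) → (0,2) → (0,3) → (0,4) → (1,4) → (1,5) → (1,6) → (2,6) → (2,5) → (3,5) → (3,4) → (3,3) → (4,3) → (4,2) → (5,2) → (6,2) → (6,3) → (6,4) → (6,5) → (7,5) → (7,6) → (6,6) → (5,6) → (4,6) → (3,6) → (3,7) → (3,8) → (2,8) → (2,7) → (1,7) → (1,8) → (1,9) → (0,9) → (0,10) → (1,10) → (1,11) → (0,11) → (0,12) → (1,12) → (1,13) → (0,13) → (0,14) → (0,15) → (0,16) → (1,16) → (2,16) → (2,15) → (2,14) → (3,14) → (4,14) → (5,14) → (5,13) → (4,13) → (4,12) → (5,12) → (5,11) → (5,10) → (6,10) → (7,10) → (8,10) → (9,10) → (10,10) → (10,11) → (9,11) → (8,11) → (8,12) → (7,12) → (6,12) → (6,13) → (6,14) → (7,14) → (7,15) → (8,15) → (8,16) → (9,16) → (10,16) → (11,16) → (12,16) → (12,15) → (11,15) → (10,15) → (9,15) → (9,14) → (10,14) → (11,14) → (11,13) → (10,13) → (10,12) → (11,12) → (12,12) → (13,12) → (14,12) → (14,13) → (13,13) → (12,13) → (12,14) → (13,14) → (14,14) → (14,15) → (13,15) → (13,16) → (14,16)
Number of steps: 102

Solution:

┌─────────┬───────────┬───┬───────┐
│A → → → ↓│        ↱ ↓│↱ ↓│↱ → → ↓│
│ ╶─┐ ┌─┐ └───┬───╴ ╷ ╵ ╷ ╵ ┌───┐ │
│   │ │ │↳ → ↓│↱ → ↑│↳ ↑│↳ ↑│   │↓│
├───┤ │ └─┬─╴ │ ╶─┬─┼───┴─┬─┤ ╶─┘ │
│   │ │   │↓ ↲│↑ ↰│ │     │ │↓ ← ↲│
│ ╷ ╵ │ ╶─┘ ┌─┴─╴ │ ╵ ╷ ╷ ╵ │ ┌───┤
│ │   │↓ ← ↲│↱ → ↑│   │ │   │↓│   │
│ ├─┬─┘ ┌───┘ ┌───┴───┘ ├───┤ ├─╴ │
│ │ │↓ ↲│    ↑│         │↓ ↰│↓│   │
│ │ ╵ ┌─┘ ╶─┐ │ ╷ ╶─┬───┘ ╷ ╵ │ ╶─┤
│ │  ↓│     │↑│ │   │↓ ← ↲│↑ ↲│   │
│ └─┐ └─────┤ ├─┴─┐ │ ┌───┴───┤ ╷ │
│   │↳ → → ↓│↑│   │ │↓│  ↱ → ↓│ │ │
│ ╷ ├─┬───╴ ╵ │ ╷ ╵ │ │ ╷ ┌─┐ └─┤ │
│ │ │ │    ↳ ↑│ │   │↓│ │↑│ │↳ ↓│ │
├─┘ │ │ ╶─┬───┤ └─┐ │ ├─┘ │ └─┐ ╵ │
│   │ │   │   │   │ │↓│↱ ↑│   │↳ ↓│
│ ┌─┘ └─╴ │ ╷ │ ╷ │ │ │ ┌─┘ ┌─┴─┐ │
│ │       │ │ │ │ │ │↓│↑│   │↓ ↰│↓│
│ └───────┤ │ └─┤ │ │ ╵ │ ╶─┤ ╷ │ │
│         │ │   │ │ │↳ ↑│↓ ↰│↓│↑│↓│
│ ╶───┬─┐ ╵ └─┐ │ └─┴───┤ ╷ ╵ │ │ │
│     │ │     │ │       │↓│↑ ↲│↑│↓│
├─┬─╴ ╵ ├─────┤ └─┐ ┌─╴ │ ├───┤ ╵ │
│ │     │     │   │ │   │↓│↱ ↓│↑ ↲│
│ │ ┌─┐ │ ┌─╴ │ ╷ │ ├───┤ │ ╷ ├───┤
│ │ │ │ │ │   │ │ │ │   │↓│↑│↓│↱ ↓│
│ ╵ │ └─┘ │ ╶─┴─┘ │ ╵ ╷ ╵ ╵ │ ╵ ╷ │
│   │     │       │   │  ↳ ↑│↳ ↑│B│
└───┴─────┴───────┴───┴─────┴───┴─┘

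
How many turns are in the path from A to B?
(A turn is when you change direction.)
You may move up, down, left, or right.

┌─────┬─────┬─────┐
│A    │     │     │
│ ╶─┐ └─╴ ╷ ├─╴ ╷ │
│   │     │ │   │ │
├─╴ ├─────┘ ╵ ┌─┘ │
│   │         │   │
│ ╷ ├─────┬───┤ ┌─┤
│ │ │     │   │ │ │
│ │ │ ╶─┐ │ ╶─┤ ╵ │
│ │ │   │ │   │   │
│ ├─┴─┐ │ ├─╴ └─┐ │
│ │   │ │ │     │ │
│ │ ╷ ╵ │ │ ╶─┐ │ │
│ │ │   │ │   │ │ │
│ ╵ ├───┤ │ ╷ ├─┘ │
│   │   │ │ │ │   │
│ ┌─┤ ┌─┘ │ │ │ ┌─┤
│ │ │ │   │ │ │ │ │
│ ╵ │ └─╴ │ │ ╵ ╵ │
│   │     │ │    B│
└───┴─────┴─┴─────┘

Directions: right, right, down, right, right, up, right, down, down, right, up, right, up, right, down, down, left, down, down, right, down, down, down, left, down, down, right
Number of turns: 18

Solution:

┌─────┬─────┬─────┐
│A → ↓│  ↱ ↓│  ↱ ↓│
│ ╶─┐ └─╴ ╷ ├─╴ ╷ │
│   │↳ → ↑│↓│↱ ↑│↓│
├─╴ ├─────┘ ╵ ┌─┘ │
│   │      ↳ ↑│↓ ↲│
│ ╷ ├─────┬───┤ ┌─┤
│ │ │     │   │↓│ │
│ │ │ ╶─┐ │ ╶─┤ ╵ │
│ │ │   │ │   │↳ ↓│
│ ├─┴─┐ │ ├─╴ └─┐ │
│ │   │ │ │     │↓│
│ │ ╷ ╵ │ │ ╶─┐ │ │
│ │ │   │ │   │ │↓│
│ ╵ ├───┤ │ ╷ ├─┘ │
│   │   │ │ │ │↓ ↲│
│ ┌─┤ ┌─┘ │ │ │ ┌─┤
│ │ │ │   │ │ │↓│ │
│ ╵ │ └─╴ │ │ ╵ ╵ │
│   │     │ │  ↳ B│
└───┴─────┴─┴─────┘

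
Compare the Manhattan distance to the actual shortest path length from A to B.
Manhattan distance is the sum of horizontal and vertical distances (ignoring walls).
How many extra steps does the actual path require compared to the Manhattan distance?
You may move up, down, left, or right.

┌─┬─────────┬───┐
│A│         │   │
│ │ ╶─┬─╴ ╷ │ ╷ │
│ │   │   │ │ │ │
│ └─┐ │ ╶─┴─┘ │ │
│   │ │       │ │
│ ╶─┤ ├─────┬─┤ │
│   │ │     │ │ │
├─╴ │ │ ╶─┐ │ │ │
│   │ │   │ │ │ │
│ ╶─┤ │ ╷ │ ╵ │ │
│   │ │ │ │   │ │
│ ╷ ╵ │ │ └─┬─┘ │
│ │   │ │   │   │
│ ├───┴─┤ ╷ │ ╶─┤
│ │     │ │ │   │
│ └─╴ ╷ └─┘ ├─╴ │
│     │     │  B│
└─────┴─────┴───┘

Manhattan distance: |8 - 0| + |7 - 0| = 15
Actual path length: 39
Extra steps: 39 - 15 = 24

Solution:

┌─┬─────────┬───┐
│A│↱ → → ↓  │↱ ↓│
│ │ ╶─┬─╴ ╷ │ ╷ │
│↓│↑ ↰│↓ ↲│ │↑│↓│
│ └─┐ │ ╶─┴─┘ │ │
│↓  │↑│↳ → → ↑│↓│
│ ╶─┤ ├─────┬─┤ │
│↳ ↓│↑│     │ │↓│
├─╴ │ │ ╶─┐ │ │ │
│↓ ↲│↑│   │ │ │↓│
│ ╶─┤ │ ╷ │ ╵ │ │
│↳ ↓│↑│ │ │   │↓│
│ ╷ ╵ │ │ └─┬─┘ │
│ │↳ ↑│ │   │↓ ↲│
│ ├───┴─┤ ╷ │ ╶─┤
│ │     │ │ │↳ ↓│
│ └─╴ ╷ └─┘ ├─╴ │
│     │     │  B│
└─────┴─────┴───┘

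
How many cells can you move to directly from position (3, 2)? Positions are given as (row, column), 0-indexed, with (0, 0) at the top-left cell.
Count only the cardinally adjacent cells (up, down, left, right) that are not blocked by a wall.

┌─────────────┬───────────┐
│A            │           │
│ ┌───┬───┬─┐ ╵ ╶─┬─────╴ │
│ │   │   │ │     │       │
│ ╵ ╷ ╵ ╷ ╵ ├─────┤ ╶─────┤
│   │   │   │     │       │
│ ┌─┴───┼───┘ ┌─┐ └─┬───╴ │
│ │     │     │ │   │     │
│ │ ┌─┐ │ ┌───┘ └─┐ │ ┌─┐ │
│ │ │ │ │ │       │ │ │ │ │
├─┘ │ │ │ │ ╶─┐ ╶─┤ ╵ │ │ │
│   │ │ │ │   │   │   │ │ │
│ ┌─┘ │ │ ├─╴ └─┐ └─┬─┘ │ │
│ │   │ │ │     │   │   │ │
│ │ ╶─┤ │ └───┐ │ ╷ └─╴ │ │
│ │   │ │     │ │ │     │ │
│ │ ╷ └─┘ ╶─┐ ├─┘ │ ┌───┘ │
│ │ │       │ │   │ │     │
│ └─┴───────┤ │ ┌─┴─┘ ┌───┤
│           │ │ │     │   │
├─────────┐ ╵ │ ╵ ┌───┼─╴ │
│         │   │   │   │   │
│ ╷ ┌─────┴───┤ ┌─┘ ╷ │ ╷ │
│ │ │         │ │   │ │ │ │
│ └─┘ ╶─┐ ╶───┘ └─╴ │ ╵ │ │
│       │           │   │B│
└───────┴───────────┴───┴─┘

Checking passable neighbors of (3, 2):
Neighbors: (3, 1), (3, 3)
Count: 2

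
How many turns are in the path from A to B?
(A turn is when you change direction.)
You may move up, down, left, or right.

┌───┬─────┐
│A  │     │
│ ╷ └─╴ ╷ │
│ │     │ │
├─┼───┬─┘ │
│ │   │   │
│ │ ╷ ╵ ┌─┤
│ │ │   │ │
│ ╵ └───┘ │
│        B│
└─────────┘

Directions: right, down, right, right, up, right, down, down, left, down, left, up, left, down, down, right, right, right
Number of turns: 12

Solution:

┌───┬─────┐
│A ↓│  ↱ ↓│
│ ╷ └─╴ ╷ │
│ │↳ → ↑│↓│
├─┼───┬─┘ │
│ │↓ ↰│↓ ↲│
│ │ ╷ ╵ ┌─┤
│ │↓│↑ ↲│ │
│ ╵ └───┘ │
│  ↳ → → B│
└─────────┘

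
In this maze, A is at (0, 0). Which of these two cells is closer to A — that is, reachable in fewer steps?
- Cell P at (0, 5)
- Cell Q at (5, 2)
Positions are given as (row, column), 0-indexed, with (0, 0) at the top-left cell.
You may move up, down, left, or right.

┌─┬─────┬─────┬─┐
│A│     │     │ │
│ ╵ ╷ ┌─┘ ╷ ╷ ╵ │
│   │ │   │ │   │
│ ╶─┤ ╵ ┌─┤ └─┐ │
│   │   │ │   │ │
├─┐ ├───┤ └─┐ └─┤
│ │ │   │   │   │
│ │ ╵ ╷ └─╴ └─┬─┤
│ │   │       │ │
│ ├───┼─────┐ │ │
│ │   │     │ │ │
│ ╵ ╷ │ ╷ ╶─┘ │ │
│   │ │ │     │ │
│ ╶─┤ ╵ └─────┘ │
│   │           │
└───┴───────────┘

Shortest path A → P at (0, 5): 11 steps
Shortest path A → Q at (5, 2): 23 steps

P is closer (11 steps vs 23 steps).

Path to P:

┌─┬─────┬─────┬─┐
│A│↱ ↓  │↱ P  │ │
│ ╵ ╷ ┌─┘ ╷ ╷ ╵ │
│↳ ↑│↓│↱ ↑│ │   │
│ ╶─┤ ╵ ┌─┤ └─┐ │
│   │↳ ↑│ │   │ │
├─┐ ├───┤ └─┐ └─┤
│ │ │   │   │   │
│ │ ╵ ╷ └─╴ └─┬─┤
│ │   │       │ │
│ ├───┼─────┐ │ │
│ │   │     │ │ │
│ ╵ ╷ │ ╷ ╶─┘ │ │
│   │ │ │     │ │
│ ╶─┤ ╵ └─────┘ │
│   │           │
└───┴───────────┘

Path to Q:

┌─┬─────┬─────┬─┐
│A│     │     │ │
│ ╵ ╷ ┌─┘ ╷ ╷ ╵ │
│↓  │ │   │ │   │
│ ╶─┤ ╵ ┌─┤ └─┐ │
│↳ ↓│   │ │   │ │
├─┐ ├───┤ └─┐ └─┤
│ │↓│↱ ↓│   │   │
│ │ ╵ ╷ └─╴ └─┬─┤
│ │↳ ↑│↳ → → ↓│ │
│ ├───┼─────┐ │ │
│ │  Q│↓ ↰  │↓│ │
│ ╵ ╷ │ ╷ ╶─┘ │ │
│   │↑│↓│↑ ← ↲│ │
│ ╶─┤ ╵ └─────┘ │
│   │↑ ↲        │
└───┴───────────┘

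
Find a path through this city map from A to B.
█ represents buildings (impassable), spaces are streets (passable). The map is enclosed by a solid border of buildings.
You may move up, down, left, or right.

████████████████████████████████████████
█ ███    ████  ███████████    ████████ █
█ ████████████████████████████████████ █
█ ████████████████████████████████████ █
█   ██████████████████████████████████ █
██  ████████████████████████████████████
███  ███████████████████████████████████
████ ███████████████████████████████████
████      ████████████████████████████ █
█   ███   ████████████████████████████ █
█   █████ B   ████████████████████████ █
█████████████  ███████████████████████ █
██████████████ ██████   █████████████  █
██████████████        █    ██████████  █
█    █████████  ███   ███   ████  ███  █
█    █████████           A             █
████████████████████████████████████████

Finding the shortest path from A to B:
Movement: cardinal only
Path length: 20 steps
Directions: left → left → left → left → up → up → left → left → left → left → left → left → left → up → up → left → up → left → left → left

Solution:

████████████████████████████████████████
█ ███    ████  ███████████    ████████ █
█ ████████████████████████████████████ █
█ ████████████████████████████████████ █
█   ██████████████████████████████████ █
██  ████████████████████████████████████
███  ███████████████████████████████████
████ ███████████████████████████████████
████      ████████████████████████████ █
█   ███   ████████████████████████████ █
█   █████ B←←↰████████████████████████ █
█████████████↑↰███████████████████████ █
██████████████↑██████   █████████████  █
██████████████↑←←←←←←↰█    ██████████  █
█    █████████  ███  ↑███   ████  ███  █
█    █████████       ↑←←←A             █
████████████████████████████████████████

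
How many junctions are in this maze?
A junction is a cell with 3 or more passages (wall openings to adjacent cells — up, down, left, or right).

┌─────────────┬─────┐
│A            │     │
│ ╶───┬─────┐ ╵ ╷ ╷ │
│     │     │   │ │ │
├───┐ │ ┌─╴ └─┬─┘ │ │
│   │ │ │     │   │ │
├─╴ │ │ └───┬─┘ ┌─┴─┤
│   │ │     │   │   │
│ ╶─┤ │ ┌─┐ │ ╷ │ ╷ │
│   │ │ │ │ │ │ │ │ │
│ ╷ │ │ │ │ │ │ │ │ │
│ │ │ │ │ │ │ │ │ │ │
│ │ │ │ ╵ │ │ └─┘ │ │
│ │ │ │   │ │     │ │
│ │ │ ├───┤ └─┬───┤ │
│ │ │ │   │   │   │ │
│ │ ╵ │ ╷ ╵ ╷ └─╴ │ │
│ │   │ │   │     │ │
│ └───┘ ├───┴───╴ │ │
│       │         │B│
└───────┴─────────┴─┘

Checking each cell for number of passages:

Junctions found (3+ passages):
  (0, 8): 3 passages
  (2, 5): 3 passages
  (3, 3): 3 passages
  (3, 7): 3 passages
  (4, 0): 3 passages
  (7, 5): 3 passages
  (8, 8): 3 passages
Total junctions: 7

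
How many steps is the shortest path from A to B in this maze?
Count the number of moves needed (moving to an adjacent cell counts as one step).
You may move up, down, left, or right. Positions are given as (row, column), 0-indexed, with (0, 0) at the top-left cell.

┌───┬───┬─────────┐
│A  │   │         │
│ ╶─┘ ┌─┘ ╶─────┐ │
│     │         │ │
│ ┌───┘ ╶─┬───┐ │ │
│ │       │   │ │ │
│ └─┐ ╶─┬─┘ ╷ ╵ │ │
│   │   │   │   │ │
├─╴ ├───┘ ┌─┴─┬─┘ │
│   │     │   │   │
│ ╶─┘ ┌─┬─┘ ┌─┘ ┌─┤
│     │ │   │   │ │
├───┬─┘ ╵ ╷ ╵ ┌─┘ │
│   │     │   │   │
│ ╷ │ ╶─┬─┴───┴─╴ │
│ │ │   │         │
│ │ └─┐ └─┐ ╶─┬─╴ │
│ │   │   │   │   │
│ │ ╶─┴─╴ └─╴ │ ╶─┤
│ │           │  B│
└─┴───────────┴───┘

Using BFS to find shortest path:
Start: (0, 0), End: (9, 8)
Path found:
(0,0) → (1,0) → (2,0) → (3,0) → (3,1) → (4,1) → (4,0) → (5,0) → (5,1) → (5,2) → (4,2) → (4,3) → (4,4) → (3,4) → (3,5) → (2,5) → (2,6) → (3,6) → (3,7) → (2,7) → (1,7) → (1,6) → (1,5) → (1,4) → (0,4) → (0,5) → (0,6) → (0,7) → (0,8) → (1,8) → (2,8) → (3,8) → (4,8) → (4,7) → (5,7) → (5,6) → (6,6) → (6,5) → (5,5) → (5,4) → (6,4) → (6,3) → (6,2) → (7,2) → (7,3) → (8,3) → (8,4) → (9,4) → (9,5) → (9,6) → (8,6) → (8,5) → (7,5) → (7,6) → (7,7) → (7,8) → (8,8) → (8,7) → (9,7) → (9,8)
Number of steps: 59

Solution:

┌───┬───┬─────────┐
│A  │   │↱ → → → ↓│
│ ╶─┘ ┌─┘ ╶─────┐ │
│↓    │  ↑ ← ← ↰│↓│
│ ┌───┘ ╶─┬───┐ │ │
│↓│       │↱ ↓│↑│↓│
│ └─┐ ╶─┬─┘ ╷ ╵ │ │
│↳ ↓│   │↱ ↑│↳ ↑│↓│
├─╴ ├───┘ ┌─┴─┬─┘ │
│↓ ↲│↱ → ↑│   │↓ ↲│
│ ╶─┘ ┌─┬─┘ ┌─┘ ┌─┤
│↳ → ↑│ │↓ ↰│↓ ↲│ │
├───┬─┘ ╵ ╷ ╵ ┌─┘ │
│   │↓ ← ↲│↑ ↲│   │
│ ╷ │ ╶─┬─┴───┴─╴ │
│ │ │↳ ↓│  ↱ → → ↓│
│ │ └─┐ └─┐ ╶─┬─╴ │
│ │   │↳ ↓│↑ ↰│↓ ↲│
│ │ ╶─┴─╴ └─╴ │ ╶─┤
│ │      ↳ → ↑│↳ B│
└─┴───────────┴───┘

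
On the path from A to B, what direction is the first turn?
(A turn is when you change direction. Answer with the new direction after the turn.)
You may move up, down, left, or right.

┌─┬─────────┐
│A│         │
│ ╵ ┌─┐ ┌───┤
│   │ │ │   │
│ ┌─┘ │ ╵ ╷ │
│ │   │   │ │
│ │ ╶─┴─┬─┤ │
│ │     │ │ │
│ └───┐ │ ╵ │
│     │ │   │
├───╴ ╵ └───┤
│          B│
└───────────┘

Directions: down, down, down, down, right, right, down, right, right, right
First turn direction: right

Solution:

┌─┬─────────┐
│A│         │
│ ╵ ┌─┐ ┌───┤
│↓  │ │ │   │
│ ┌─┘ │ ╵ ╷ │
│↓│   │   │ │
│ │ ╶─┴─┬─┤ │
│↓│     │ │ │
│ └───┐ │ ╵ │
│↳ → ↓│ │   │
├───╴ ╵ └───┤
│    ↳ → → B│
└───────────┘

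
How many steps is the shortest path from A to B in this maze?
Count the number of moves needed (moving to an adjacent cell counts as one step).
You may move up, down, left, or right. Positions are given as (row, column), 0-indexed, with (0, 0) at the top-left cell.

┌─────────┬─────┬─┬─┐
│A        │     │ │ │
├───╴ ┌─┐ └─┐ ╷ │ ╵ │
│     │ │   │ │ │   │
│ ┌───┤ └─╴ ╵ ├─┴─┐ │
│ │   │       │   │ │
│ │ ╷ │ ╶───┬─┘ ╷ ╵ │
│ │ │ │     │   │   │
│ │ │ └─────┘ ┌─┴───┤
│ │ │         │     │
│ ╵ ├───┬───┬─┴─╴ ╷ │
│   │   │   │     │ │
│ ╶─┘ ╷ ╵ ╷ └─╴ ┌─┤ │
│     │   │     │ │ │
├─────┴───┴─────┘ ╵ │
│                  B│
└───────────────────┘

Using BFS to find shortest path:
Start: (0, 0), End: (7, 9)
Path found:
(0,0) → (0,1) → (0,2) → (1,2) → (1,1) → (1,0) → (2,0) → (3,0) → (4,0) → (5,0) → (6,0) → (6,1) → (6,2) → (5,2) → (5,3) → (6,3) → (6,4) → (5,4) → (5,5) → (6,5) → (6,6) → (6,7) → (5,7) → (5,8) → (4,8) → (4,9) → (5,9) → (6,9) → (7,9)
Number of steps: 28

Solution:

┌─────────┬─────┬─┬─┐
│A → ↓    │     │ │ │
├───╴ ┌─┐ └─┐ ╷ │ ╵ │
│↓ ← ↲│ │   │ │ │   │
│ ┌───┤ └─╴ ╵ ├─┴─┐ │
│↓│   │       │   │ │
│ │ ╷ │ ╶───┬─┘ ╷ ╵ │
│↓│ │ │     │   │   │
│ │ │ └─────┘ ┌─┴───┤
│↓│ │         │  ↱ ↓│
│ ╵ ├───┬───┬─┴─╴ ╷ │
│↓  │↱ ↓│↱ ↓│  ↱ ↑│↓│
│ ╶─┘ ╷ ╵ ╷ └─╴ ┌─┤ │
│↳ → ↑│↳ ↑│↳ → ↑│ │↓│
├─────┴───┴─────┘ ╵ │
│                  B│
└───────────────────┘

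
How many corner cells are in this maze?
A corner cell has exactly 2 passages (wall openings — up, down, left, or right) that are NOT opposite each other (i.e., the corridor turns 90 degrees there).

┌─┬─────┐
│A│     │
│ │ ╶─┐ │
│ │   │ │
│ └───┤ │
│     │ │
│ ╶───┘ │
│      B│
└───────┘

Counting corner cells (2 non-opposite passages):
Total corners: 5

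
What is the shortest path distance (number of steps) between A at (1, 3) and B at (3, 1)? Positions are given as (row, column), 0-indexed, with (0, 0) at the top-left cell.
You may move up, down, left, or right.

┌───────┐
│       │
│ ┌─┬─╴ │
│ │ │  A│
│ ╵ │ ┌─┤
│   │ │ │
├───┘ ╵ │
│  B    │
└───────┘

Finding path from (1, 3) to (3, 1):
Path: (1,3) → (1,2) → (2,2) → (3,2) → (3,1)
Distance: 4 steps

Solution:

┌───────┐
│       │
│ ┌─┬─╴ │
│ │ │↓ A│
│ ╵ │ ┌─┤
│   │↓│ │
├───┘ ╵ │
│  B ↲  │
└───────┘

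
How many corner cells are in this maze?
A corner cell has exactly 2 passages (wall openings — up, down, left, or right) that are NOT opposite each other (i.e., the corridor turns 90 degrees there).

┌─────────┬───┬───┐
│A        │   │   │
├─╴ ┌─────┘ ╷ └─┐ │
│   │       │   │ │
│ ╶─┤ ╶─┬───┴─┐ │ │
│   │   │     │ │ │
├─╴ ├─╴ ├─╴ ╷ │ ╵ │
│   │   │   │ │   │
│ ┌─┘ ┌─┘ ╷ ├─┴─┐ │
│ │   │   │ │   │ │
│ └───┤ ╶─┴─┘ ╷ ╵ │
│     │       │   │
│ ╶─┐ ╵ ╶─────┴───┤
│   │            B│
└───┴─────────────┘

Counting corner cells (2 non-opposite passages):
Total corners: 31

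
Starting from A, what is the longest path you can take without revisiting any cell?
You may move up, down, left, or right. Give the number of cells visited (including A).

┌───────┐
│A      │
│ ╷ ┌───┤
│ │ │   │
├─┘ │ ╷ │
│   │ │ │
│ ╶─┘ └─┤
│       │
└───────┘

Finding longest simple path using DFS:
Start: (0, 0)
Longest path visits 12 cells
Path: A → right → down → down → left → down → right → right → up → up → right → down

Solution:

┌───────┐
│A ↓    │
│ ╷ ┌───┤
│ │↓│↱ ↓│
├─┘ │ ╷ │
│↓ ↲│↑│B│
│ ╶─┘ └─┤
│↳ → ↑  │
└───────┘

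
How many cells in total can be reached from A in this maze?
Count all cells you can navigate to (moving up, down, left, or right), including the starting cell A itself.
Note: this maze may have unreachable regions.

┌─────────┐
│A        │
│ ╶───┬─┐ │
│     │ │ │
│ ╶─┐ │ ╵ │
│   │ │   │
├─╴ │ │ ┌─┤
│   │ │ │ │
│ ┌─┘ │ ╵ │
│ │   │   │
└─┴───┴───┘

Using BFS/flood-fill to find all reachable cells from A:
Maze size: 5 × 5 = 25 total cells
All cells are reachable — the maze is fully connected.
Reachable cells: 25

Reachable region (· marks reachable cells):

┌─────────┐
│A · · · ·│
│ ╶───┬─┐ │
│· · ·│·│·│
│ ╶─┐ │ ╵ │
│· ·│·│· ·│
├─╴ │ │ ┌─┤
│· ·│·│·│·│
│ ┌─┘ │ ╵ │
│·│· ·│· ·│
└─┴───┴───┘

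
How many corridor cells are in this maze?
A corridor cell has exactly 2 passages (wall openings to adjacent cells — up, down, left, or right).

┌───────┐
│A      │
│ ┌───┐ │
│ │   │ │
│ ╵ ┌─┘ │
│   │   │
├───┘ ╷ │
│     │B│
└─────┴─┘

Counting cells with exactly 2 passages:
Total corridor cells: 12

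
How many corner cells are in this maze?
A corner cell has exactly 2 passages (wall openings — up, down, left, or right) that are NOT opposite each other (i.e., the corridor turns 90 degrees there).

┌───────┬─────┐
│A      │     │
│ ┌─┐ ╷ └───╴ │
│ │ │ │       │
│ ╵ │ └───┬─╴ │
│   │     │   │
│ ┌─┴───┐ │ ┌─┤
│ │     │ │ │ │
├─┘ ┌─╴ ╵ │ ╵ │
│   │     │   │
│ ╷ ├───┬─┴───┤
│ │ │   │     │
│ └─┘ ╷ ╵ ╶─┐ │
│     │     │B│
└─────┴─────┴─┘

Counting corner cells (2 non-opposite passages):
Total corners: 22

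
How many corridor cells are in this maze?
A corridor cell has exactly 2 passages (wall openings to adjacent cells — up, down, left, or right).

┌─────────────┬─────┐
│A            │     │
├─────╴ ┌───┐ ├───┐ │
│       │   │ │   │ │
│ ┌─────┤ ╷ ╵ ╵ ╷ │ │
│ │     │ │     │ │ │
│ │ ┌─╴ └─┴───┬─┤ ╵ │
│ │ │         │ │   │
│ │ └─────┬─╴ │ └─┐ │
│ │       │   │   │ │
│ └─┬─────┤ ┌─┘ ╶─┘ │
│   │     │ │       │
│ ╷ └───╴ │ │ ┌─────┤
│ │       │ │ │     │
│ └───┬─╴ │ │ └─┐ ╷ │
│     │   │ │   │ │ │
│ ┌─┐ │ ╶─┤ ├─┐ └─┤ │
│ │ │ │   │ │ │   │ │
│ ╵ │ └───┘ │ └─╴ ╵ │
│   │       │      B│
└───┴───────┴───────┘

Counting cells with exactly 2 passages:
Total corridor cells: 76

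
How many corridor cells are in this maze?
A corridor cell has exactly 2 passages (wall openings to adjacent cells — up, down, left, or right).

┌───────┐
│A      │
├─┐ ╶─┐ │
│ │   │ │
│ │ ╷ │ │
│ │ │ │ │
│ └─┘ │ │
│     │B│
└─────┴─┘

Counting cells with exactly 2 passages:
Total corridor cells: 10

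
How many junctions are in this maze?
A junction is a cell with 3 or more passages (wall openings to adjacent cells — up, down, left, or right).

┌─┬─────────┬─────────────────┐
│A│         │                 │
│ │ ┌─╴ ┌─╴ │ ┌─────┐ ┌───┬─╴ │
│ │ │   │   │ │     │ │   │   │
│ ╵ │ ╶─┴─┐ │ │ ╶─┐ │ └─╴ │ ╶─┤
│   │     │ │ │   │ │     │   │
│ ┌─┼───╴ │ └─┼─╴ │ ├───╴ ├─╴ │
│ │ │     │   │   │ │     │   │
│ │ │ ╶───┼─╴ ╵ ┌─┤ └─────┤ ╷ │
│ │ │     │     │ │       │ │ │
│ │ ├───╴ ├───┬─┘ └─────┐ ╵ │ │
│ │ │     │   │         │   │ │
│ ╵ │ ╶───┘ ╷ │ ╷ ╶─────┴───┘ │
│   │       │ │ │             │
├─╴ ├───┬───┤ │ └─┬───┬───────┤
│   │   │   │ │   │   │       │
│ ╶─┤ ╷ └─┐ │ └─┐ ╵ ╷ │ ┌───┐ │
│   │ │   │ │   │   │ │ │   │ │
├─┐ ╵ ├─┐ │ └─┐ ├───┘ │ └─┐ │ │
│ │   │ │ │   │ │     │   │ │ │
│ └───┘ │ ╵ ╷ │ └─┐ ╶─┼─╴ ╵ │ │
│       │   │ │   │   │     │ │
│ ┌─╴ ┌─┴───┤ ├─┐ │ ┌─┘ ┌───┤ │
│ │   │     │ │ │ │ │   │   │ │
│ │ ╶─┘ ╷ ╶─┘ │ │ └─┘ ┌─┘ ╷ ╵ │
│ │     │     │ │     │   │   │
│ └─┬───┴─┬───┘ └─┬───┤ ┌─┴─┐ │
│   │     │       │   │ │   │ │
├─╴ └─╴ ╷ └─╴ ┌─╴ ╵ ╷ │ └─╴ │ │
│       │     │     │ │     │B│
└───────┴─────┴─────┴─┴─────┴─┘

Checking each cell for number of passages:

Junctions found (3+ passages):
  (0, 3): 3 passages
  (0, 10): 3 passages
  (1, 5): 3 passages
  (2, 0): 3 passages
  (2, 12): 3 passages
  (3, 14): 3 passages
  (4, 6): 3 passages
  (5, 8): 4 passages
  (6, 1): 3 passages
  (9, 5): 3 passages
  (9, 9): 3 passages
  (10, 0): 3 passages
  (10, 2): 3 passages
  (10, 9): 3 passages
  (10, 12): 3 passages
  (11, 4): 3 passages
  (12, 14): 3 passages
  (13, 3): 3 passages
  (13, 6): 3 passages
  (13, 7): 3 passages
  (14, 1): 3 passages
  (14, 8): 3 passages
Total junctions: 22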